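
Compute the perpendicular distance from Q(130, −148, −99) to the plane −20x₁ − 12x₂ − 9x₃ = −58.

5

Normal vector n = (−20, −12, −9), and n·(130, −148, −99) − (−58) = 125.
|n| = √(400 + 144 + 81) = 25, so the distance is |125|/25 = 5.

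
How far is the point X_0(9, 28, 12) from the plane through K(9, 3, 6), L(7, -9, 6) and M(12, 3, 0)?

7/√46

KL = (-2, -12, 0) and KM = (3, 0, -6), so a normal is n = KL × KM = (72, -12, 36).
Then n·(9, 28, 12) - 828 = -84.
|n| = √(5184 + 144 + 1296) = 12√46, so the distance is |-84|/(12√46) = 7√46/46.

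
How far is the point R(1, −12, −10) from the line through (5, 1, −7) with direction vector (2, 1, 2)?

Direction vector d = (2, 1, 2).
AP = (−4, −13, −3); AP·d = -27, |AP|² = 194, |d|² = 9.
distance² = |AP|² − (AP·d)²/|d|² = 194 − 729/9 = 113, so the distance is √113.

√113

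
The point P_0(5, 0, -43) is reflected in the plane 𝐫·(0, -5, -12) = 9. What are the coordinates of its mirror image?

(5, 30, 29)

With n = (0, -5, -12), the signed offset is (n·P_0 − 9)/|n|² = 507/169 = 3.
P_0' = P_0 − 2t·n = (5, 0, -43) − 6·(0, -5, -12) = (5, 30, 29).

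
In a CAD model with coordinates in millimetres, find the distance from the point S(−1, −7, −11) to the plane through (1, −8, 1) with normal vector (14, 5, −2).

The plane has equation n·(r − (1, −8, 1)) = 0, i.e. n·r = -28.
Then n·(−1, −7, −11) − (−28) = 1.
|n| = √(196 + 25 + 4) = 15, so the distance is |1|/15 = 1/15.

1/15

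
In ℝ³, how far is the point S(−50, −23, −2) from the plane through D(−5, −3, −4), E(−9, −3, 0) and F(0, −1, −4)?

14√33/33

DE = (−4, 0, 4) and DF = (5, 2, 0), so a normal is n = DE × DF = (−8, 20, −8).
Then n·(−50, −23, −2) − 12 = −56.
|n| = √(64 + 400 + 64) = 4√33, so the distance is |-56|/(4√33) = 14/√33.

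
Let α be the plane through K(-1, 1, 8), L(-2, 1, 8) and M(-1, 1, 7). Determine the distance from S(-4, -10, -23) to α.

KL = (-1, 0, 0) and KM = (0, 0, -1), so a normal is n = KL × KM = (0, -1, 0).
d = |(-1)·(-10) − (-1)| / √(0 + 1 + 0) = |11| / 1 = 11.

11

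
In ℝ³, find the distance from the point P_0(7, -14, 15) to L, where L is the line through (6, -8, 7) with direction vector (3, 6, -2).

Direction vector d = (3, 6, -2).
AP = (1, -6, 8), and AP × d = (-36, 26, 24).
|AP × d|² = 2548 and |d|² = 49, so the distance is √(2548/49) = √52 = 2√13.

2√13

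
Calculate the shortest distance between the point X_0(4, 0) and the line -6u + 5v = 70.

The normal to the line is n = (-6, 5) with |n| = √61.
|n·X_0 − 70| = |-24 − 70| = 94, so the distance is 94/√61.

94/√61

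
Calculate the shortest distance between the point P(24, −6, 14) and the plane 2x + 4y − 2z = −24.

Normal vector n = (2, 4, −2), and n·(24, −6, 14) − (−24) = 20.
|n| = √(4 + 16 + 4) = 2√6, so the distance is |20|/(2√6) = 5√6/3.

10/√6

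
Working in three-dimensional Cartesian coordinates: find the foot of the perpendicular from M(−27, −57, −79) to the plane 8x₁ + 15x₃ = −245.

(5, -57, -19)

n = (8, 0, 15), |n|² = 289, and n·M − (-245) = -1156.
t = -1156/289 = -4, so the foot is M − t·n = (−27, −57, −79) − (-4)·(8, 0, 15) = (5, −57, −19).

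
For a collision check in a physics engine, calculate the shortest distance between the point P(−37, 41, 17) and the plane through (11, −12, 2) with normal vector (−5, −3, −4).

The plane has equation n·(r − (11, −12, 2)) = 0, i.e. n·r = -27.
n = (−5, −3, −4); n·P − (-27) = 21; |n| = 5√2; distance = 21/(5√2).

21/(5√2)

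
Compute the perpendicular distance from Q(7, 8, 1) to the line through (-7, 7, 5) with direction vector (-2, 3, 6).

2√41

Direction vector d = (-2, 3, 6).
AP = (14, 1, -4); AP·d = -49, |AP|² = 213, |d|² = 49.
distance² = |AP|² − (AP·d)²/|d|² = 213 − 2401/49 = 164, so the distance is 2√41.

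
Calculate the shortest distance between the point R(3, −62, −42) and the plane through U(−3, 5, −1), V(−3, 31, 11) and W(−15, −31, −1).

1

UV = (0, 26, 12) and UW = (−12, −36, 0), so a normal is n = UV × UW = (432, −144, 312).
n = (432, −144, 312); n·P − (-2328) = -552; |n| = 552; distance = 552/552 = 1.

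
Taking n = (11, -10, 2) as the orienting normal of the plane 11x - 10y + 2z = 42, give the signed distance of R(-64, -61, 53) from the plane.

n·R − 42 = -30.
|n| = 15, so the signed distance is -30/15 = -2.

-2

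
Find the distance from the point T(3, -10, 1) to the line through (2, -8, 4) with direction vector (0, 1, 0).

Direction vector d = (0, 1, 0).
AP = (1, -2, -3); AP·d = -2, |AP|² = 14, |d|² = 1.
distance² = |AP|² − (AP·d)²/|d|² = 14 − 4/1 = 10, so the distance is √10.

√10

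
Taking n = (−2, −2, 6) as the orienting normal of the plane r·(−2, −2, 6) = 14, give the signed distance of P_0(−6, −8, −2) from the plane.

1/√11

n·P_0 − 14 = 2.
|n| = 2√11, so the signed distance is 1/√11.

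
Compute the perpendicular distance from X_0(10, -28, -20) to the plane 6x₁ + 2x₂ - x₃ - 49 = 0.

Normal vector n = (6, 2, -1), and n·(10, -28, -20) - 49 = -25.
|n| = √(36 + 4 + 1) = √41, so the distance is |-25|/√41 = 25/√41.

25√41/41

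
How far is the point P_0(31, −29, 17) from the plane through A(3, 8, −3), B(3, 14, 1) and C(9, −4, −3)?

AB = (0, 6, 4) and AC = (6, −12, 0), so a normal is n = AB × AC = (48, 24, −36).
Then n·(31, −29, 17) − 444 = −264.
|n| = √(2304 + 576 + 1296) = 12√29, so the distance is |-264|/(12√29) = 22√29/29.

22/√29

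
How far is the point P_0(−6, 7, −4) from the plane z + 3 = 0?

n = (0, 0, 1); n·P − (-3) = -1; |n| = 1; distance = 1/1 = 1.

1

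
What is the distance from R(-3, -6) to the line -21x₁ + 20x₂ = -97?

40/29

d = |(-21)·(-3) + 20·(-6) − (-97)| / √(441 + 400) = |40|/29 = 40/29.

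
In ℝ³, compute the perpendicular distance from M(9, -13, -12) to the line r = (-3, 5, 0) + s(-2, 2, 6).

6√6

Direction vector d = (-2, 2, 6).
AP = (12, -18, -12), and AP × d = (-84, -48, -12).
|AP × d|² = 9504 and |d|² = 44, so the distance is √(9504/44) = √216 = 6√6.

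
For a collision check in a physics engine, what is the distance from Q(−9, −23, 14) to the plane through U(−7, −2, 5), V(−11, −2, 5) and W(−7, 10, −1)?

UV = (−4, 0, 0) and UW = (0, 12, −6), so a normal is n = UV × UW = (0, −24, −48).
d = |(-24)·(-23) + (-48)·14 − (-192)| / √(0 + 576 + 2304) = |72| / (24√5) = 3√5/5.

3√5/5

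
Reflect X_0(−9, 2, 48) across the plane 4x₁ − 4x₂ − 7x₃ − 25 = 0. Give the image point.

(31, -38, -22)

n = (4, −4, −7), |n|² = 81, n·X_0 − 25 = -405, so t = -405/81 = -5.
Foot F = X_0 − (-5)·n = (11, −18, 13); the reflection is 2F − X_0 = (31, −38, −22).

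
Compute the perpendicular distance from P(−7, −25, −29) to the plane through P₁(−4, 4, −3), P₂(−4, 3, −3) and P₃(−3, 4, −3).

26

P₁P₂ = (0, −1, 0) and P₁P₃ = (1, 0, 0), so a normal is n = P₁P₂ × P₁P₃ = (0, 0, 1).
Then n·(−7, −25, −29) − (−3) = −26.
|n| = √(0 + 0 + 1) = 1, so the distance is |-26|/1 = 26.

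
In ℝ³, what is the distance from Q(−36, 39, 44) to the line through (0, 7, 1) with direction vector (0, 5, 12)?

Direction vector d = (0, 5, 12).
AP = (−36, 32, 43); AP·d = 676, |AP|² = 4169, |d|² = 169.
distance² = |AP|² − (AP·d)²/|d|² = 4169 − 456976/169 = 1465, so the distance is √1465.

√1465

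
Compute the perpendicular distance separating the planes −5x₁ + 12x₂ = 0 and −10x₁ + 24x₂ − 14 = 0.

Divide the second equation by 2 to match normals: −5x₁ + 12x₂ = 7.
With common normal n = (−5, 12, 0) (|n| = 13), the distance is |0 − 7|/|n| = 7/13.

7/13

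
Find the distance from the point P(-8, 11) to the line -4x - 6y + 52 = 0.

The normal to the line is n = (-4, -6) with |n| = 2√13.
|n·P − (-52)| = |-34 − (-52)| = 18, so the distance is 18/(2√13) = 9√13/13.

9√13/13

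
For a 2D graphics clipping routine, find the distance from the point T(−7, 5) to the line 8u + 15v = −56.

75/17

d = |8·(-7) + 15·5 − (-56)| / √(64 + 225) = |75|/17 = 75/17.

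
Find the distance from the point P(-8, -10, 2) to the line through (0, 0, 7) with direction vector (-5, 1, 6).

3√21

Direction vector d = (-5, 1, 6).
AP = (-8, -10, -5); AP·d = 0, |AP|² = 189, |d|² = 62.
distance² = |AP|² − (AP·d)²/|d|² = 189 − 0/62 = 189, so the distance is 3√21.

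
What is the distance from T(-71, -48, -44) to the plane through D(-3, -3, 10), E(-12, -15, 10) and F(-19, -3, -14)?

21/17

DE = (-9, -12, 0) and DF = (-16, 0, -24), so a normal is n = DE × DF = (288, -216, -192).
Then n·(-71, -48, -44) - (-2136) = 504.
|n| = √(82944 + 46656 + 36864) = 408, so the distance is |504|/408 = 21/17.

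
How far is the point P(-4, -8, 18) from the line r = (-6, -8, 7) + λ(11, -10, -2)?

5√5

Direction vector d = (11, -10, -2).
AP = (2, 0, 11); AP·d = 0, |AP|² = 125, |d|² = 225.
distance² = |AP|² − (AP·d)²/|d|² = 125 − 0/225 = 125, so the distance is 5√5.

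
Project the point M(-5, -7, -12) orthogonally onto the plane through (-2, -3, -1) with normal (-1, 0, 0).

(-2, -7, -12)

The perpendicular from M has direction n = (-1, 0, 0): r = (-5, -7, -12) + t(-1, 0, 0).
Substitute into the plane: n·(M + tn) = 2 gives 5 + 1t = 2, so t = -3.
Foot = (-5, -7, -12) + (-3)·(-1, 0, 0) = (-2, -7, -12).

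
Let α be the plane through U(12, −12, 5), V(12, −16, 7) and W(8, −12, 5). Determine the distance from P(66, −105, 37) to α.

UV = (0, −4, 2) and UW = (−4, 0, 0), so a normal is n = UV × UW = (0, −8, −16).
n = (0, −8, −16); n·P − 16 = 232; |n| = 8√5; distance = 232/(8√5) = 29√5/5.

29/√5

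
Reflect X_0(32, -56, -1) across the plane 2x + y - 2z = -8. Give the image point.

(24, -60, 7)

With n = (2, 1, -2), the signed offset is (n·X_0 − (-8))/|n|² = 18/9 = 2.
X_0' = X_0 − 2t·n = (32, -56, -1) − 4·(2, 1, -2) = (24, -60, 7).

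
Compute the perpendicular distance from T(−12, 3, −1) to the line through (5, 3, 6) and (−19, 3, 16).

A direction vector is d = (−24, 0, 10).
AP = (−17, 0, −7); AP·d = 338, |AP|² = 338, |d|² = 676.
distance² = |AP|² − (AP·d)²/|d|² = 338 − 114244/676 = 169, so the distance is 13.

13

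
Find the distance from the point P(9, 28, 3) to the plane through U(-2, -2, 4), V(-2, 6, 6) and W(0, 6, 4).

UV = (0, 8, 2) and UW = (2, 8, 0), so a normal is n = UV × UW = (-16, 4, -16).
d = |(-16)·9 + 4·28 + (-16)·3 − (-40)| / √(256 + 16 + 256) = |-40| / (4√33) = 10/√33.

10/√33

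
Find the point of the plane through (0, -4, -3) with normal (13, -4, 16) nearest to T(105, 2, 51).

The perpendicular from T has direction n = (13, -4, 16): r = (105, 2, 51) + λ(13, -4, 16).
Substitute into the plane: n·(T + λn) = -32 gives 2173 + 441λ = -32, so λ = -5.
Foot = (105, 2, 51) + (-5)·(13, -4, 16) = (40, 22, -29).

(40, 22, -29)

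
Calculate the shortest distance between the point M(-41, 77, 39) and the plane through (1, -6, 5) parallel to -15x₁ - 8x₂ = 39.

Parallel planes share the normal n = (-15, -8, 0); since (1, -6, 5) lies on the plane, its equation is -15x₁ - 8x₂ = 33.
d = |(-15)·(-41) + (-8)·77 − 33| / √(225 + 64 + 0) = |-34| / 17 = 2.

2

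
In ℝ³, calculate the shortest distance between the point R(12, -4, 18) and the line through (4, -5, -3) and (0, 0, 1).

A direction vector is d = (-4, 5, 4).
AP = (8, 1, 21), and AP × d = (-101, -116, 44).
|AP × d|² = 25593 and |d|² = 57, so the distance is √(25593/57) = √449.

√449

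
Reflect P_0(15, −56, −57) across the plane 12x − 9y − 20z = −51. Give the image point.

(-57, -2, 63)

With n = (12, −9, −20), the signed offset is (n·P_0 − (-51))/|n|² = 1875/625 = 3.
P_0' = P_0 − 2t·n = (15, −56, −57) − 6·(12, −9, −20) = (−57, −2, 63).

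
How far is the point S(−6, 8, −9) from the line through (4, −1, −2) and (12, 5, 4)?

14

A direction vector is d = (8, 6, 6).
AP = (−10, 9, −7), and AP × d = (96, 4, −132).
|AP × d|² = 26656 and |d|² = 136, so the distance is √(26656/136) = √196 = 14.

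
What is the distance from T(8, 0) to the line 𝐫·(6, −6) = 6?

d = |6·8 + (-6)·0 − 6| / √(36 + 36) = |42|/(6√2) = 7√2/2.

7√2/2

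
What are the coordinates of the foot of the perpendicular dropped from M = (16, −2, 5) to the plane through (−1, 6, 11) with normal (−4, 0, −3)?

n = (−4, 0, −3), |n|² = 25, and n·M − (-29) = -50.
t = -50/25 = -2, so the foot is M − t·n = (16, −2, 5) − (-2)·(−4, 0, −3) = (8, −2, −1).

(8, -2, -1)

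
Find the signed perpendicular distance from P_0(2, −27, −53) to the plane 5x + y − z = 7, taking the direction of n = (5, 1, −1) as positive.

29√3/9

n·P_0 − 7 = 29.
|n| = 3√3, so the signed distance is 29√3/9.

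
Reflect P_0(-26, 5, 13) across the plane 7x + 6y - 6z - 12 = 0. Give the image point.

(2, 29, -11)

With n = (7, 6, -6), the signed offset is (n·P_0 − 12)/|n|² = -242/121 = -2.
P_0' = P_0 − 2t·n = (-26, 5, 13) − (-4)·(7, 6, -6) = (2, 29, -11).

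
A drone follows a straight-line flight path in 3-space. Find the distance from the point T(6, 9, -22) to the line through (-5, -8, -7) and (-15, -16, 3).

A direction vector is d = (-10, -8, 10).
AP = (11, 17, -15), and AP × d = (50, 40, 82).
|AP × d|² = 10824 and |d|² = 264, so the distance is √(10824/264) = √41.

√41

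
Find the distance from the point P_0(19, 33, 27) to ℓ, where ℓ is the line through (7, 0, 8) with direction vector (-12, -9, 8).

3√145

Direction vector d = (-12, -9, 8).
AP = (12, 33, 19), and AP × d = (435, -324, 288).
|AP × d|² = 377145 and |d|² = 289, so the distance is √(377145/289) = √1305 = 3√145.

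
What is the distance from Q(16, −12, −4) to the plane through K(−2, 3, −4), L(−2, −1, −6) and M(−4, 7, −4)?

KL = (0, −4, −2) and KM = (−2, 4, 0), so a normal is n = KL × KM = (8, 4, −8).
d = |8·16 + 4·(-12) + (-8)·(-4) − 28| / √(64 + 16 + 64) = |84| / 12 = 7.

7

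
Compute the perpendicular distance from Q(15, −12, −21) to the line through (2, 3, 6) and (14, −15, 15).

3√118

A direction vector is d = (12, −18, 9).
AP = (13, −15, −27), and AP × d = (−621, −441, −54).
|AP × d|² = 583038 and |d|² = 549, so the distance is √(583038/549) = √1062 = 3√118.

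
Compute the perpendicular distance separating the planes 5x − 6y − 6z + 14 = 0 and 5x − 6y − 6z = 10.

Both planes have normal n = (5, −6, −6), |n| = √97. Any point on the first plane is at distance |10 − (-14)|/|n| = 24/√97 = 24√97/97 from the second.

24√97/97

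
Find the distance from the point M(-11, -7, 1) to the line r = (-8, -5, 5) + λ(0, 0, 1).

√13

Direction vector d = (0, 0, 1).
AP = (-3, -2, -4); AP·d = -4, |AP|² = 29, |d|² = 1.
distance² = |AP|² − (AP·d)²/|d|² = 29 − 16/1 = 13, so the distance is √13.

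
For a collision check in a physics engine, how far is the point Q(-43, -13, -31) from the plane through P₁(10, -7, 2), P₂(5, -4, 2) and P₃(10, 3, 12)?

24/√59

P₁P₂ = (-5, 3, 0) and P₁P₃ = (0, 10, 10), so a normal is n = P₁P₂ × P₁P₃ = (30, 50, -50).
d = |30·(-43) + 50·(-13) + (-50)·(-31) − (-150)| / √(900 + 2500 + 2500) = |-240| / (10√59) = 24√59/59.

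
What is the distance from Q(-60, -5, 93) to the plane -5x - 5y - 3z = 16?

30/√59

Normal vector n = (-5, -5, -3), and n·(-60, -5, 93) - 16 = 30.
|n| = √(25 + 25 + 9) = √59, so the distance is |30|/√59 = 30√59/59.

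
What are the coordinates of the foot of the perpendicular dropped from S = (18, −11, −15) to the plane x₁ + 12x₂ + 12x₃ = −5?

(19, 1, -3)

n = (1, 12, 12), |n|² = 289, and n·S − (-5) = -289.
t = -289/289 = -1, so the foot is S − t·n = (18, −11, −15) − (-1)·(1, 12, 12) = (19, 1, −3).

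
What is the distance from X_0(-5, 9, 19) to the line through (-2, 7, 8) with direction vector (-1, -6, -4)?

Direction vector d = (-1, -6, -4).
AP = (-3, 2, 11); AP·d = -53, |AP|² = 134, |d|² = 53.
distance² = |AP|² − (AP·d)²/|d|² = 134 − 2809/53 = 81, so the distance is 9.

9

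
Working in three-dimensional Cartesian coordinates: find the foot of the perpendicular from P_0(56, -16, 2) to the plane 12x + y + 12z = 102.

The perpendicular from P_0 has direction n = (12, 1, 12): r = (56, -16, 2) + μ(12, 1, 12).
Substitute into the plane: n·(P_0 + μn) = 102 gives 680 + 289μ = 102, so μ = -2.
Foot = (56, -16, 2) + (-2)·(12, 1, 12) = (32, -18, -22).

(32, -18, -22)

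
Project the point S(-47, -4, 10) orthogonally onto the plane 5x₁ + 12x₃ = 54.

(-42, -4, 22)

n = (5, 0, 12), |n|² = 169, and n·S − 54 = -169.
t = -169/169 = -1, so the foot is S − t·n = (-47, -4, 10) − (-1)·(5, 0, 12) = (-42, -4, 22).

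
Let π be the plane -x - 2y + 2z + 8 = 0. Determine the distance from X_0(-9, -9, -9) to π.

17/3

d = |(-1)·(-9) + (-2)·(-9) + 2·(-9) − (-8)| / √(1 + 4 + 4) = |17| / 3 = 17/3.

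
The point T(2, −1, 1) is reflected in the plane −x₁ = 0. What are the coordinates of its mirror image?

(-2, -1, 1)

n = (−1, 0, 0), |n|² = 1, n·T − 0 = -2, so t = -2/1 = -2.
Foot F = T − (-2)·n = (0, −1, 1); the reflection is 2F − T = (−2, −1, 1).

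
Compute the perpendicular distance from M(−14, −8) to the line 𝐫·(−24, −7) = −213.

121/5

d = |(-24)·(-14) + (-7)·(-8) − (-213)| / √(576 + 49) = |605|/25 = 121/5.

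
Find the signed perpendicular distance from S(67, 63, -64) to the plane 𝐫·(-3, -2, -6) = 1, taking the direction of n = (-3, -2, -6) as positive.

8

n·S − 1 = 56.
|n| = 7, so the signed distance is 56/7 = 8.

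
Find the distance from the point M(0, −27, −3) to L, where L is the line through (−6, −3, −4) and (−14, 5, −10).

A direction vector is d = (−8, 8, −6).
AP = (6, −24, 1); AP·d = -246, |AP|² = 613, |d|² = 164.
distance² = |AP|² − (AP·d)²/|d|² = 613 − 60516/164 = 244, so the distance is 2√61.

2√61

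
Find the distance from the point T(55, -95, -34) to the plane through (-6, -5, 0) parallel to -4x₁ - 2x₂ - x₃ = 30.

10√21/7

Parallel planes share the normal n = (-4, -2, -1); since (-6, -5, 0) lies on the plane, its equation is -4x₁ - 2x₂ - x₃ = 34.
n = (-4, -2, -1); n·P − 34 = -30; |n| = √21; distance = 30/√21.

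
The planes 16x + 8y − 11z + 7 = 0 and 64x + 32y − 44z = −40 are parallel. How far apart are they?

1/7

Divide the second equation by 4 to match normals: 16x + 8y − 11z = -10.
With common normal n = (16, 8, −11) (|n| = 21), the distance is |(-7) − (-10)|/|n| = 3/21 = 1/7.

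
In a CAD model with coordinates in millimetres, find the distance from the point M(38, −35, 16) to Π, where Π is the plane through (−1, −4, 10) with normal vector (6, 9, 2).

3

The plane has equation n·(r − (−1, −4, 10)) = 0, i.e. n·r = -22.
n = (6, 9, 2); n·P − (-22) = -33; |n| = 11; distance = 33/11 = 3.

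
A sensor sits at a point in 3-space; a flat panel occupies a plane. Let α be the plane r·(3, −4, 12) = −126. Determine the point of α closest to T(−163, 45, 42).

(-2110/13, 573/13, 582/13)

n = (3, −4, 12), |n|² = 169, and n·T − (-126) = -39.
t = -39/169 = -3/13, so the foot is T − t·n = (−163, 45, 42) − (-3/13)·(3, −4, 12) = (−2110/13, 573/13, 582/13).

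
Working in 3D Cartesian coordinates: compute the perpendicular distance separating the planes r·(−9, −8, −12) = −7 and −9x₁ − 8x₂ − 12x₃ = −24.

Both planes have normal n = (−9, −8, −12), |n| = 17. Any point on the first plane is at distance |(-24) − (-7)|/|n| = 17/17 = 1 from the second.

1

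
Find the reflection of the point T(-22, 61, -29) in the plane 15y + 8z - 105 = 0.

(-22, 1, -61)

n = (0, 15, 8), |n|² = 289, n·T − 105 = 578, so t = 578/289 = 2.
Foot F = T − 2·n = (-22, 31, -45); the reflection is 2F − T = (-22, 1, -61).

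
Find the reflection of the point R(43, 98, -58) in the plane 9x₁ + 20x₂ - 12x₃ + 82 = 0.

With n = (9, 20, -12), the signed offset is (n·R − (-82))/|n|² = 3125/625 = 5.
R' = R − 2t·n = (43, 98, -58) − 10·(9, 20, -12) = (-47, -102, 62).

(-47, -102, 62)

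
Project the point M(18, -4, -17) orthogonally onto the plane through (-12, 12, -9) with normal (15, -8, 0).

(-12, 12, -17)

n = (15, -8, 0), |n|² = 289, and n·M − (-276) = 578.
t = 578/289 = 2, so the foot is M − t·n = (18, -4, -17) − 2·(15, -8, 0) = (-12, 12, -17).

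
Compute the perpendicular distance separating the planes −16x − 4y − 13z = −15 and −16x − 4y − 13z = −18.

1/7

With common normal n = (−16, −4, −13) (|n| = 21), the distance is |(-15) − (-18)|/|n| = 3/21 = 1/7.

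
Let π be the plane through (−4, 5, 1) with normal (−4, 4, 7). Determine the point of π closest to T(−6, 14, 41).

The perpendicular from T has direction n = (−4, 4, 7): r = (−6, 14, 41) + λ(−4, 4, 7).
Substitute into the plane: n·(T + λn) = 43 gives 367 + 81λ = 43, so λ = -4.
Foot = (−6, 14, 41) + (-4)·(−4, 4, 7) = (10, −2, 13).

(10, -2, 13)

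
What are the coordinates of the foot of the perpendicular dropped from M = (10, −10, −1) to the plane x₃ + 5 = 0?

(10, -10, -5)

The perpendicular from M has direction n = (0, 0, 1): r = (10, −10, −1) + μ(0, 0, 1).
Substitute into the plane: n·(M + μn) = -5 gives -1 + 1μ = -5, so μ = -4.
Foot = (10, −10, −1) + (-4)·(0, 0, 1) = (10, −10, −5).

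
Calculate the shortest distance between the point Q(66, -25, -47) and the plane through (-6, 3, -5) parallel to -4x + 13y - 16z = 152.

Parallel planes share the normal n = (-4, 13, -16); since (-6, 3, -5) lies on the plane, its equation is -4x + 13y - 16z = 143.
Then n·(66, -25, -47) - 143 = 20.
|n| = √(16 + 169 + 256) = 21, so the distance is |20|/21 = 20/21.

20/21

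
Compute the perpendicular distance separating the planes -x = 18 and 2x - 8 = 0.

Divide the second equation by -2 to match normals: -x = -4.
Both planes have normal n = (-1, 0, 0), |n| = 1. Any point on the first plane is at distance |(-4) − 18|/|n| = 22/1 = 22 from the second.

22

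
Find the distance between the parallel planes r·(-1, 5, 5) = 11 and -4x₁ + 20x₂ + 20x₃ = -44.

Divide the second equation by 4 to match normals: -x₁ + 5x₂ + 5x₃ = -11.
Both planes have normal n = (-1, 5, 5), |n| = √51. Any point on the first plane is at distance |(-11) − 11|/|n| = 22/√51 from the second.

22√51/51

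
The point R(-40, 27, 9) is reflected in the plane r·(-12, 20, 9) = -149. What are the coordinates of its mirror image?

n = (-12, 20, 9), |n|² = 625, n·R − (-149) = 1250, so t = 1250/625 = 2.
Foot F = R − 2·n = (-16, -13, -9); the reflection is 2F − R = (8, -53, -27).

(8, -53, -27)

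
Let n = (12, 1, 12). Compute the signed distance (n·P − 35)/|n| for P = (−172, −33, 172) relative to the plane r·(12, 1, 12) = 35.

n·P − 35 = -68.
|n| = 17, so the signed distance is -68/17 = -4.

-4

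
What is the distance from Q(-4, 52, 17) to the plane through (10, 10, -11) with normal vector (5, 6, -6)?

The plane has equation n·(r − (10, 10, -11)) = 0, i.e. n·r = 176.
Then n·(-4, 52, 17) - 176 = 14.
|n| = √(25 + 36 + 36) = √97, so the distance is |14|/√97 = 14√97/97.

14/√97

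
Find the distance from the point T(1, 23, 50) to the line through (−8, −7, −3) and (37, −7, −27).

3√389

A direction vector is d = (45, 0, −24).
AP = (9, 30, 53), and AP × d = (−720, 2601, −1350).
|AP × d|² = 9106101 and |d|² = 2601, so the distance is √(9106101/2601) = √3501 = 3√389.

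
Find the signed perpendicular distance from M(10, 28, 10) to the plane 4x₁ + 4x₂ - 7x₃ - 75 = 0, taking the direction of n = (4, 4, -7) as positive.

n·M − 75 = 7.
|n| = 9, so the signed distance is 7/9.

7/9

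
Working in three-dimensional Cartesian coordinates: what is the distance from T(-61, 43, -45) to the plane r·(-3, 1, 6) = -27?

17/√46

d = |(-3)·(-61) + 1·43 + 6·(-45) − (-27)| / √(9 + 1 + 36) = |-17| / √46 = 17√46/46.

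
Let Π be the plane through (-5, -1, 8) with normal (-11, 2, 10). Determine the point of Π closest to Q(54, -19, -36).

n = (-11, 2, 10), |n|² = 225, and n·Q − 133 = -1125.
t = -1125/225 = -5, so the foot is Q − t·n = (54, -19, -36) − (-5)·(-11, 2, 10) = (-1, -9, 14).

(-1, -9, 14)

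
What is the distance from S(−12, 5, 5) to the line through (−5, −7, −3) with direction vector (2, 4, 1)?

Direction vector d = (2, 4, 1).
AP = (−7, 12, 8); AP·d = 42, |AP|² = 257, |d|² = 21.
distance² = |AP|² − (AP·d)²/|d|² = 257 − 1764/21 = 173, so the distance is √173.

√173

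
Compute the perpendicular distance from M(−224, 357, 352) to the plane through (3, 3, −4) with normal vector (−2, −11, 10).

8

The plane has equation n·(r − (3, 3, −4)) = 0, i.e. n·r = -79.
Then n·(−224, 357, 352) − (−79) = 120.
|n| = √(4 + 121 + 100) = 15, so the distance is |120|/15 = 8.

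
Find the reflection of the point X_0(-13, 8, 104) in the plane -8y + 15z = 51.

(-13, 88, -46)

With n = (0, -8, 15), the signed offset is (n·X_0 − 51)/|n|² = 1445/289 = 5.
X_0' = X_0 − 2t·n = (-13, 8, 104) − 10·(0, -8, 15) = (-13, 88, -46).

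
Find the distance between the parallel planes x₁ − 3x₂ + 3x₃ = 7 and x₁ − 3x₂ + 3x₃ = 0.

With common normal n = (1, −3, 3) (|n| = √19), the distance is |7 − 0|/|n| = 7/√19.

7√19/19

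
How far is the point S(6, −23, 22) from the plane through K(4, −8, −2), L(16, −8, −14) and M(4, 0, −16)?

KL = (12, 0, −12) and KM = (0, 8, −14), so a normal is n = KL × KM = (96, 168, 96).
n = (96, 168, 96); n·P − (-1152) = -24; |n| = 216; distance = 24/216 = 1/9.

1/9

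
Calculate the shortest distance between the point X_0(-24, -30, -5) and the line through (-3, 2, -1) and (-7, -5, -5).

A direction vector is d = (-4, -7, -4).
AP = (-21, -32, -4); AP·d = 324, |AP|² = 1481, |d|² = 81.
distance² = |AP|² − (AP·d)²/|d|² = 1481 − 104976/81 = 185, so the distance is √185.

√185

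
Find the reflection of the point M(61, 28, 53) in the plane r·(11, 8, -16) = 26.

(1259/21, 572/21, 1145/21)

n = (11, 8, -16), |n|² = 441, n·M − 26 = 21, so t = 21/441 = 1/21.
Foot F = M − (1/21)·n = (1270/21, 580/21, 1129/21); the reflection is 2F − M = (1259/21, 572/21, 1145/21).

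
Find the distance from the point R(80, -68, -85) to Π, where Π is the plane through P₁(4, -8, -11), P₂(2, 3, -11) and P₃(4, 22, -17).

8/5

P₁P₂ = (-2, 11, 0) and P₁P₃ = (0, 30, -6), so a normal is n = P₁P₂ × P₁P₃ = (-66, -12, -60).
n = (-66, -12, -60); n·P − 492 = 144; |n| = 90; distance = 144/90 = 8/5.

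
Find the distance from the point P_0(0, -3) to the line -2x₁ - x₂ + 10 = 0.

d = |(-2)·0 + (-1)·(-3) − (-10)| / √(4 + 1) = |13|/√5 = 13/√5.

13√5/5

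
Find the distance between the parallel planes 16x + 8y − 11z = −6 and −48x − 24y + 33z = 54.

4/7

Divide the second equation by -3 to match normals: 16x + 8y − 11z = -18.
With common normal n = (16, 8, −11) (|n| = 21), the distance is |(-6) − (-18)|/|n| = 12/21 = 4/7.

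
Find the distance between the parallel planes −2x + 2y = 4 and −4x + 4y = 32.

Divide the second equation by 2 to match normals: −2x + 2y = 16.
With common normal n = (−2, 2, 0) (|n| = 2√2), the distance is |4 − 16|/|n| = 12/(2√2) = 3√2.

3√2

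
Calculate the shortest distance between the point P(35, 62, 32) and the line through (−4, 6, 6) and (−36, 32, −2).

√5333

A direction vector is d = (−32, 26, −8).
AP = (39, 56, 26), and AP × d = (−1124, −520, 2806).
|AP × d|² = 9407412 and |d|² = 1764, so the distance is √(9407412/1764) = √5333.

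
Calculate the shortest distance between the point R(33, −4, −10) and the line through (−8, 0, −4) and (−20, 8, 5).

A direction vector is d = (−12, 8, 9).
AP = (41, −4, −6), and AP × d = (12, −297, 280).
|AP × d|² = 166753 and |d|² = 289, so the distance is √(166753/289) = √577.

√577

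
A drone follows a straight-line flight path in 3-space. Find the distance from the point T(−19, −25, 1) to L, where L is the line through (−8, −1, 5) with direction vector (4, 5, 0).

√57

Direction vector d = (4, 5, 0).
AP = (−11, −24, −4); AP·d = -164, |AP|² = 713, |d|² = 41.
distance² = |AP|² − (AP·d)²/|d|² = 713 − 26896/41 = 57, so the distance is √57.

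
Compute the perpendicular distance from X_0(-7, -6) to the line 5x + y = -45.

2√26/13

The normal to the line is n = (5, 1) with |n| = √26.
|n·X_0 − (-45)| = |-41 − (-45)| = 4, so the distance is 4/√26.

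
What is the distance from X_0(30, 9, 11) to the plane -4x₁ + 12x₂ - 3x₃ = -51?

Normal vector n = (-4, 12, -3), and n·(30, 9, 11) - (-51) = 6.
|n| = √(16 + 144 + 9) = 13, so the distance is |6|/13 = 6/13.

6/13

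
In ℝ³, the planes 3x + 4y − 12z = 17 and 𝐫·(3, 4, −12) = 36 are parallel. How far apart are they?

19/13

With common normal n = (3, 4, −12) (|n| = 13), the distance is |17 − 36|/|n| = 19/13.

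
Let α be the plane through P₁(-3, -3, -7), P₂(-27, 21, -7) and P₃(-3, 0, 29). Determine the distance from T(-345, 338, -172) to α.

9

P₁P₂ = (-24, 24, 0) and P₁P₃ = (0, 3, 36), so a normal is n = P₁P₂ × P₁P₃ = (864, 864, -72).
Then n·(-345, 338, -172) - (-4680) = 11016.
|n| = √(746496 + 746496 + 5184) = 1224, so the distance is |11016|/1224 = 9.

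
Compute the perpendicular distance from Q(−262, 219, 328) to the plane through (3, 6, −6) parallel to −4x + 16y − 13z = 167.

Parallel planes share the normal n = (−4, 16, −13); since (3, 6, −6) lies on the plane, its equation is −4x + 16y − 13z = 162.
Then n·(−262, 219, 328) − 162 = 126.
|n| = √(16 + 256 + 169) = 21, so the distance is |126|/21 = 6.

6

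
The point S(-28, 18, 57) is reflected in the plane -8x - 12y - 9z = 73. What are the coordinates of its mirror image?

With n = (-8, -12, -9), the signed offset is (n·S − 73)/|n|² = -578/289 = -2.
S' = S − 2t·n = (-28, 18, 57) − (-4)·(-8, -12, -9) = (-60, -30, 21).

(-60, -30, 21)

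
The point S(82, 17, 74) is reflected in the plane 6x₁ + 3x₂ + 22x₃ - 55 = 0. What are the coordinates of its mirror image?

n = (6, 3, 22), |n|² = 529, n·S − 55 = 2116, so t = 2116/529 = 4.
Foot F = S − 4·n = (58, 5, -14); the reflection is 2F − S = (34, -7, -102).

(34, -7, -102)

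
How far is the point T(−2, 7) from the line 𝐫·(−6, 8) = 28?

4

d = |(-6)·(-2) + 8·7 − 28| / √(36 + 64) = |40|/10 = 4.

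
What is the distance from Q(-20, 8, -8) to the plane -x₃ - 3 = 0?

n = (0, 0, -1); n·P − 3 = 5; |n| = 1; distance = 5/1 = 5.

5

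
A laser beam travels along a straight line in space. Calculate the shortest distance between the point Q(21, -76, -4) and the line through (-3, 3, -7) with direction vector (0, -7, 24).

3√689

Direction vector d = (0, -7, 24).
AP = (24, -79, 3), and AP × d = (-1875, -576, -168).
|AP × d|² = 3875625 and |d|² = 625, so the distance is √(3875625/625) = √6201 = 3√689.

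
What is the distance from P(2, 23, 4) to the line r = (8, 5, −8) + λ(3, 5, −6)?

Direction vector d = (3, 5, −6).
AP = (−6, 18, 12); AP·d = 0, |AP|² = 504, |d|² = 70.
distance² = |AP|² − (AP·d)²/|d|² = 504 − 0/70 = 504, so the distance is 6√14.

6√14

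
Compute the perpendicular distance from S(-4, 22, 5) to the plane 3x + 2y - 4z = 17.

Normal vector n = (3, 2, -4), and n·(-4, 22, 5) - 17 = -5.
|n| = √(9 + 4 + 16) = √29, so the distance is |-5|/√29 = 5√29/29.

5/√29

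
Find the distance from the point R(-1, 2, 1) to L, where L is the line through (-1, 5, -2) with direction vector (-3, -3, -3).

Direction vector d = (-3, -3, -3).
AP = (0, -3, 3); AP·d = 0, |AP|² = 18, |d|² = 27.
distance² = |AP|² − (AP·d)²/|d|² = 18 − 0/27 = 18, so the distance is 3√2.

3√2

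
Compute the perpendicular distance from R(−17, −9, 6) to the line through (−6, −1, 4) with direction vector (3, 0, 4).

Direction vector d = (3, 0, 4).
AP = (−11, −8, 2), and AP × d = (−32, 50, 24).
|AP × d|² = 4100 and |d|² = 25, so the distance is √(4100/25) = √164 = 2√41.

2√41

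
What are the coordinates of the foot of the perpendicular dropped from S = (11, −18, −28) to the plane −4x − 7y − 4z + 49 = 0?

The perpendicular from S has direction n = (−4, −7, −4): r = (11, −18, −28) + λ(−4, −7, −4).
Substitute into the plane: n·(S + λn) = -49 gives 194 + 81λ = -49, so λ = -3.
Foot = (11, −18, −28) + (-3)·(−4, −7, −4) = (23, 3, −16).

(23, 3, -16)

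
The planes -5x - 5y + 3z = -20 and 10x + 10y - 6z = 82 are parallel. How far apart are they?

Divide the second equation by -2 to match normals: -5x - 5y + 3z = -41.
With common normal n = (-5, -5, 3) (|n| = √59), the distance is |(-20) − (-41)|/|n| = 21/√59 = 21√59/59.

21/√59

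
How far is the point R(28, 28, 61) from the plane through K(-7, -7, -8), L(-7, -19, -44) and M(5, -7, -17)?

3

KL = (0, -12, -36) and KM = (12, 0, -9), so a normal is n = KL × KM = (108, -432, 144).
n = (108, -432, 144); n·P − 1116 = -1404; |n| = 468; distance = 1404/468 = 3.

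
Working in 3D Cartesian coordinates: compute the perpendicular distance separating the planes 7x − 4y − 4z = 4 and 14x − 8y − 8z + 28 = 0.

2

Divide the second equation by 2 to match normals: 7x − 4y − 4z = -14.
With common normal n = (7, −4, −4) (|n| = 9), the distance is |4 − (-14)|/|n| = 18/9 = 2.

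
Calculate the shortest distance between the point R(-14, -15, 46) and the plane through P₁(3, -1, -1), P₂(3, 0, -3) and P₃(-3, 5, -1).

P₁P₂ = (0, 1, -2) and P₁P₃ = (-6, 6, 0), so a normal is n = P₁P₂ × P₁P₃ = (12, 12, 6).
Then n·(-14, -15, 46) - 18 = -90.
|n| = √(144 + 144 + 36) = 18, so the distance is |-90|/18 = 5.

5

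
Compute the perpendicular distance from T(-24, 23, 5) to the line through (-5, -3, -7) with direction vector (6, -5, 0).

√205

Direction vector d = (6, -5, 0).
AP = (-19, 26, 12); AP·d = -244, |AP|² = 1181, |d|² = 61.
distance² = |AP|² − (AP·d)²/|d|² = 1181 − 59536/61 = 205, so the distance is √205.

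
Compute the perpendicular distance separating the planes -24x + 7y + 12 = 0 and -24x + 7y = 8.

4/5

With common normal n = (-24, 7, 0) (|n| = 25), the distance is |(-12) − 8|/|n| = 20/25 = 4/5.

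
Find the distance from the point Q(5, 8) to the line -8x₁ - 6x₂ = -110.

The normal to the line is n = (-8, -6) with |n| = 10.
|n·Q − (-110)| = |-88 − (-110)| = 22, so the distance is 22/10 = 11/5.

11/5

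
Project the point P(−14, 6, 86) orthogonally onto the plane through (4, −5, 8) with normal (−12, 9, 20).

n = (−12, 9, 20), |n|² = 625, and n·P − 67 = 1875.
t = 1875/625 = 3, so the foot is P − t·n = (−14, 6, 86) − 3·(−12, 9, 20) = (22, −21, 26).

(22, -21, 26)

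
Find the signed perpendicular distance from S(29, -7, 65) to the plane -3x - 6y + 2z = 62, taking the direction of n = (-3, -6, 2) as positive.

23/7

n·S − 62 = 23.
|n| = 7, so the signed distance is 23/7.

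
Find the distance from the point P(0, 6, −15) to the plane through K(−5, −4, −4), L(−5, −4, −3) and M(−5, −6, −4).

5

KL = (0, 0, 1) and KM = (0, −2, 0), so a normal is n = KL × KM = (2, 0, 0).
d = |2·0 − (-10)| / √(4 + 0 + 0) = |10| / 2 = 5.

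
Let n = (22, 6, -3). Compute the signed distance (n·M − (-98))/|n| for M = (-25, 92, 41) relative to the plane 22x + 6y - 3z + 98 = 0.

n·M − (-98) = -23.
|n| = 23, so the signed distance is -23/23 = -1.

-1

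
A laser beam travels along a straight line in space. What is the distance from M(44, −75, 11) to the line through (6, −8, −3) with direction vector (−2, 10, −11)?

Direction vector d = (−2, 10, −11).
AP = (38, −67, 14), and AP × d = (597, 390, 246).
|AP × d|² = 569025 and |d|² = 225, so the distance is √(569025/225) = √2529 = 3√281.

3√281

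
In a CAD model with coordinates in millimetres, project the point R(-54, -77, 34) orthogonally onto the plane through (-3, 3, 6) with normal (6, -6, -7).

(-582/11, -859/11, 360/11)

n = (6, -6, -7), |n|² = 121, and n·R − (-78) = -22.
t = -22/121 = -2/11, so the foot is R − t·n = (-54, -77, 34) − (-2/11)·(6, -6, -7) = (-582/11, -859/11, 360/11).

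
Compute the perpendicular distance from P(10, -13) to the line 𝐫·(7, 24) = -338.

96/25

d = |7·10 + 24·(-13) − (-338)| / √(49 + 576) = |96|/25 = 96/25.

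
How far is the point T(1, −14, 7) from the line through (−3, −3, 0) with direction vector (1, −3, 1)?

Direction vector d = (1, −3, 1).
AP = (4, −11, 7), and AP × d = (10, 3, −1).
|AP × d|² = 110 and |d|² = 11, so the distance is √(110/11) = √10.

√10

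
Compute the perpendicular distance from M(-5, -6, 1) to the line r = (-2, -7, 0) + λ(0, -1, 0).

Direction vector d = (0, -1, 0).
AP = (-3, 1, 1); AP·d = -1, |AP|² = 11, |d|² = 1.
distance² = |AP|² − (AP·d)²/|d|² = 11 − 1/1 = 10, so the distance is √10.

√10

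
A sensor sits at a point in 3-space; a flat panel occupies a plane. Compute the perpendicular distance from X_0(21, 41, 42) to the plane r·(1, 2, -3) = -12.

11/√14

d = |1·21 + 2·41 + (-3)·42 − (-12)| / √(1 + 4 + 9) = |-11| / √14 = 11√14/14.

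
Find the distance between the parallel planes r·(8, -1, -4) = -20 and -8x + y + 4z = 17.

1/3

Divide the second equation by -1 to match normals: 8x - y - 4z = -17.
With common normal n = (8, -1, -4) (|n| = 9), the distance is |(-20) − (-17)|/|n| = 3/9 = 1/3.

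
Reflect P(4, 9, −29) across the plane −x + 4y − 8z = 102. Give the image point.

(8, -7, 3)

With n = (−1, 4, −8), the signed offset is (n·P − 102)/|n|² = 162/81 = 2.
P' = P − 2t·n = (4, 9, −29) − 4·(−1, 4, −8) = (8, −7, 3).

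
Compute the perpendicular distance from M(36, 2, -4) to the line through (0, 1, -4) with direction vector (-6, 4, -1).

√449

Direction vector d = (-6, 4, -1).
AP = (36, 1, 0), and AP × d = (-1, 36, 150).
|AP × d|² = 23797 and |d|² = 53, so the distance is √(23797/53) = √449.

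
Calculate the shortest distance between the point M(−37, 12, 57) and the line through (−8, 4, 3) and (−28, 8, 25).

√221

A direction vector is d = (−20, 4, 22).
AP = (−29, 8, 54); AP·d = 1800, |AP|² = 3821, |d|² = 900.
distance² = |AP|² − (AP·d)²/|d|² = 3821 − 3240000/900 = 221, so the distance is √221.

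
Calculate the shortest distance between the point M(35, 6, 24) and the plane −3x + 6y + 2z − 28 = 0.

7

d = |(-3)·35 + 6·6 + 2·24 − 28| / √(9 + 36 + 4) = |-49| / 7 = 7.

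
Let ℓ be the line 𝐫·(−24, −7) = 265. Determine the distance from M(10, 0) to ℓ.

101/5

d = |(-24)·10 + (-7)·0 − 265| / √(576 + 49) = |-505|/25 = 101/5.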